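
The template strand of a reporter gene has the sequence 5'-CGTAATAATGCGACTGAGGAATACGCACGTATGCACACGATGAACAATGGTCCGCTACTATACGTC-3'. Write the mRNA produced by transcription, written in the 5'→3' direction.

RNA polymerase reads the template 3'→5' and synthesizes mRNA 5'→3' by base-pairing (A→U, T→A, G↔C). The complement of the template is GCATTATTACGCTGACTCCTTATGCGTGCATACGTGTGCTACTTGTTACCAGGCGATGATATGCAG; antiparallel, so 5'→3' the coding strand is GACGTATAGTAGCGGACCATTGTTCATCGTGTGCATACGTGCGTATTCCTCAGTCGCATTATTACG. Replace T with U for the mRNA.

5'-GACGUAUAGUAGCGGACCAUUGUUCAUCGUGUGCAUACGUGCGUAUUCCUCAGUCGCAUUAUUACG-3'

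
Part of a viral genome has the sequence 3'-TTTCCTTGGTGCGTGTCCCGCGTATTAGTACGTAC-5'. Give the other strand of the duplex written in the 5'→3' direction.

5'-AAAGGAACCACGCACAGGGCGCATAATCATGCATG-3'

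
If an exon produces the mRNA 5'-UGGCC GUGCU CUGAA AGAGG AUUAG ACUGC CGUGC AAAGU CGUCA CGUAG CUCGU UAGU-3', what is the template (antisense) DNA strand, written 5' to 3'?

5'-ACTAACGAGCTACGTGACGACTTTGCACGGCAGTCTAATCCTCTTTCAGAGCACGGCCA-3'

Replace U with T to get the coding DNA strand: TGGCCGTGCTCTGAAAGAGGATTAGACTGCCGTGCAAAGTCGTCACGTAGCTCGTTAGT. The template strand is its reverse complement (complement ACCGGCACGAGACTTTCTCCTAATCTGACGGCACGTTTCAGCAGTGCATCGAGCAATCA, then reverse).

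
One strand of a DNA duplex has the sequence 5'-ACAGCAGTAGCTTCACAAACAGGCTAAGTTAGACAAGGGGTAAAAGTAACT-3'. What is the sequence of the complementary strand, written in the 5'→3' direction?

5'-AGTTACTTTTACCCCTTGTCTAACTTAGCCTGTTTGTGAAGCTACTGCTGT-3'

Pairing A↔T and G↔C gives TGTCGTCATCGAAGTGTTTGTCCGATTCAATCTGTTCCCCATTTTCATTGA, running 3'→5'. Reverse for the 5'→3' convention.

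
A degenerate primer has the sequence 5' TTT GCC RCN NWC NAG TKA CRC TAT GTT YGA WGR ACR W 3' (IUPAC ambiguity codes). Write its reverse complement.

Standard pairs A↔T, G↔C; ambiguity codes pair R↔Y, K↔M, W↔W, N↔N. Complement (AAACGGYGNNWGNTCAMTGYGATACAARCTWCYTGYW), then reverse for 5'→3'.

5'-WYGTYCWTCRAACATAGYGTMACTNGWNNGYGGCAAA-3'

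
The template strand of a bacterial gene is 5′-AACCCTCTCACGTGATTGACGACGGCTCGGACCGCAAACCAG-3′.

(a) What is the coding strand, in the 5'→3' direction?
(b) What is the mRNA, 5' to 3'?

(a) 5'-CTGGTTTGCGGTCCGAGCCGTCGTCAATCACGTGAGAGGGTT-3'
(b) 5'-CUGGUUUGCGGUCCGAGCCGUCGUCAAUCACGUGAGAGGGUU-3'

(a) The coding strand is the reverse complement of the template: complement TTGGGAGAGTGCACTAACTGCTGCCGAGCCTGGCGTTTGGTC, then reverse.
(b) mRNA has the coding-strand sequence with T→U.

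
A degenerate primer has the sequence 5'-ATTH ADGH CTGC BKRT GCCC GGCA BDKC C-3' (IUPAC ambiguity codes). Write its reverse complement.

5′-GGMHVTGCCGGGCAYMVGCAGDCHTDAAT-3′

Standard pairs A↔T, G↔C; ambiguity codes pair R↔Y, K↔M, B↔V, D↔H. Complement (TAADTHCDGACGVMYACGGGCCGTVHMGG), then reverse for 5'→3'.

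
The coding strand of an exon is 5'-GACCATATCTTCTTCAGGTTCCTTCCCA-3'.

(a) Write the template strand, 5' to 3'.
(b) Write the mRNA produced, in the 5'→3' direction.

(a) 5'-TGGGAAGGAACCTGAAGAAGATATGGTC-3'
(b) 5′-GACCAUAUCUUCUUCAGGUUCCUUCCCA-3′

(a) The template strand is the reverse complement of the coding strand: complement CTGGTATAGAAGAAGTCCAAGGAAGGGT, then reverse.
(b) mRNA matches the coding strand with T→U.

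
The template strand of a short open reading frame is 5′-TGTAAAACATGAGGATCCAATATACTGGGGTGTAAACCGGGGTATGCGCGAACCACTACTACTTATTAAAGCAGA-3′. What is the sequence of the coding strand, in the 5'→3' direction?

The coding strand is complementary and antiparallel to the template: take the complement (A↔T, G↔C) and reverse.

5'-TCTGCTTTAATAAGTAGTAGTGGTTCGCGCATACCCCGGTTTACACCCCAGTATATTGGATCCTCATGTTTTACA-3'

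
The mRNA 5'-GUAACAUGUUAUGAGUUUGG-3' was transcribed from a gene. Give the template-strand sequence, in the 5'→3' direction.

Replace U with T to get the coding DNA strand: GTAACATGTTATGAGTTTGG. The template strand is its reverse complement (complement CATTGTACAATACTCAAACC, then reverse).

5′-CCAAACTCATAACATGTTAC-3′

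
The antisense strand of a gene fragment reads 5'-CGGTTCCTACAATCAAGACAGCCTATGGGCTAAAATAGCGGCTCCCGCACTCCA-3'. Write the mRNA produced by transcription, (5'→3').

RNA polymerase reads the template 3'→5' and synthesizes mRNA 5'→3' by base-pairing (A→U, T→A, G↔C). The complement of the template is GCCAAGGATGTTAGTTCTGTCGGATACCCGATTTTATCGCCGAGGGCGTGAGGT; antiparallel, so 5'→3' the coding strand is TGGAGTGCGGGAGCCGCTATTTTAGCCCATAGGCTGTCTTGATTGTAGGAACCG. Replace T with U for the mRNA.

5'-UGGAGUGCGGGAGCCGCUAUUUUAGCCCAUAGGCUGUCUUGAUUGUAGGAACCG-3'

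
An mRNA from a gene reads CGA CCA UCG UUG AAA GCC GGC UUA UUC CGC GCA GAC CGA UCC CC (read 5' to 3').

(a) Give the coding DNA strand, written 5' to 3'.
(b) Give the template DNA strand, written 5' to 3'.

(a) The coding strand matches the mRNA with U→T.
(b) The template strand is the reverse complement of the coding strand.

(a) 5'-CGACCATCGTTGAAAGCCGGCTTATTCCGCGCAGACCGATCCCC-3'
(b) 5'-GGGGATCGGTCTGCGCGGAATAAGCCGGCTTTCAACGATGGTCG-3'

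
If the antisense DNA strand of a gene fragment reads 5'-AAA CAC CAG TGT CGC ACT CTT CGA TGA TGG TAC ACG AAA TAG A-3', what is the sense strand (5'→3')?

The coding strand is complementary and antiparallel to the template: take the complement (A↔T, G↔C) and reverse.

5′-TCTATTTCGTGTACCATCATCGAAGAGTGCGACACTGGTGTTT-3′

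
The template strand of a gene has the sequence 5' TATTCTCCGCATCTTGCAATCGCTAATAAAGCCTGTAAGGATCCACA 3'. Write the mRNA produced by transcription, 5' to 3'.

5′-UGUGGAUCCUUACAGGCUUUAUUAGCGAUUGCAAGAUGCGGAGAAUA-3′

RNA polymerase reads the template 3'→5' and synthesizes mRNA 5'→3' by base-pairing (A→U, T→A, G↔C). The complement of the template is ATAAGAGGCGTAGAACGTTAGCGATTATTTCGGACATTCCTAGGTGT; antiparallel, so 5'→3' the coding strand is TGTGGATCCTTACAGGCTTTATTAGCGATTGCAAGATGCGGAGAATA. Replace T with U for the mRNA.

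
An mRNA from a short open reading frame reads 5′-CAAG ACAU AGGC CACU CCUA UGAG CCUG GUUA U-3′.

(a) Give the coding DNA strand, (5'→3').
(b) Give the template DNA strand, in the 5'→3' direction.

(a) 5'-CAAGACATAGGCCACTCCTATGAGCCTGGTTAT-3'
(b) 5'-ATAACCAGGCTCATAGGAGTGGCCTATGTCTTG-3'

(a) The coding strand matches the mRNA with U→T.
(b) The template strand is the reverse complement of the coding strand.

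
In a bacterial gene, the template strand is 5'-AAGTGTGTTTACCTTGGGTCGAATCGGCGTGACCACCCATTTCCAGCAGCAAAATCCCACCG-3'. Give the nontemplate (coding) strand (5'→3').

The coding strand is complementary and antiparallel to the template: take the complement (A↔T, G↔C) and reverse.

5'-CGGTGGGATTTTGCTGCTGGAAATGGGTGGTCACGCCGATTCGACCCAAGGTAAACACACTT-3'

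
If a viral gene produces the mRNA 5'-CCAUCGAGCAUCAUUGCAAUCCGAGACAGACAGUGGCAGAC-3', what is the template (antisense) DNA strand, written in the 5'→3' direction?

5'-GTCTGCCACTGTCTGTCTCGGATTGCAATGATGCTCGATGG-3'

Replace U with T to get the coding DNA strand: CCATCGAGCATCATTGCAATCCGAGACAGACAGTGGCAGAC. The template strand is its reverse complement (complement GGTAGCTCGTAGTAACGTTAGGCTCTGTCTGTCACCGTCTG, then reverse).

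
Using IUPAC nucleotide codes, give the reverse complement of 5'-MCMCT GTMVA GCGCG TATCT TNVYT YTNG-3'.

5'-CNARARBNAAGATACGCGCTBKACAGKGK-3'

Standard pairs A↔T, G↔C; ambiguity codes pair Y↔R, M↔K, V↔B, N↔N. Complement (KGKGACAKBTCGCGCATAGAANBRARANC), then reverse for 5'→3'.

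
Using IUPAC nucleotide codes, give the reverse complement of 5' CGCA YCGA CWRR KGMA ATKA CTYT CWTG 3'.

5'-CAWGARAGTMATTKCMYYWGTCGRTGCG-3'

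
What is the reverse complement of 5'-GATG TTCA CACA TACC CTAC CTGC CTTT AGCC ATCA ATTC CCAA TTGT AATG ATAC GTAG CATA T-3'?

5'-ATATGCTACGTATCATTACAATTGGGAATTGATGGCTAAAGGCAGGTAGGGTATGTGTGAACATC-3'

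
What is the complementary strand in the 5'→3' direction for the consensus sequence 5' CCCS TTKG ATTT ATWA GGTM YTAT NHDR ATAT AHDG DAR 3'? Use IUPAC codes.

5'-YTHCHDTATATYHDNATARKACCTWATAAATCMAASGGG-3'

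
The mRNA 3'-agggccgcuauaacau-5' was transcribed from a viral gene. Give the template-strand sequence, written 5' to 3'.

5′-TCCCGGCGATATTGTA-3′

Written 5'→3' the mRNA is UACAAUAUCGCCGGGA, so the coding DNA strand is TACAATATCGCCGGGA. The template is its reverse complement.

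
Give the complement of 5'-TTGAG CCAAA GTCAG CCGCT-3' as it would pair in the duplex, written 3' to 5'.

3'-AACTCGGTTTCAGTCGGCGA-5'

Base-pairing A↔T, G↔C gives the complement. The complementary strand is antiparallel, so paired with a 5'→3' strand it runs 3'→5'.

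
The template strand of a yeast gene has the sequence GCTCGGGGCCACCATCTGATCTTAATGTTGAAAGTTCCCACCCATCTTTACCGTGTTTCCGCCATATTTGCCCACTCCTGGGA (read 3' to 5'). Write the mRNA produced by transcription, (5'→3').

Reading the template 3'→5' as shown, RNA polymerase pairs each base (A→U, T→A, G↔C) to build mRNA 5'→3' directly.

5'-CGAGCCCCGGUGGUAGACUAGAAUUACAACUUUCAAGGGUGGGUAGAAAUGGCACAAAGGCGGUAUAAACGGGUGAGGACCCU-3'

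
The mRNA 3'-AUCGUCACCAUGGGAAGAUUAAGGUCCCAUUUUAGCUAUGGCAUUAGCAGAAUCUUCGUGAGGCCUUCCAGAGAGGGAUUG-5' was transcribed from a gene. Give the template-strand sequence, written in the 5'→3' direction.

5'-TAGCAGTGGTACCCTTCTAATTCCAGGGTAAAATCGATACCGTAATCGTCTTAGAAGCACTCCGGAAGGTCTCTCCCTAAC-3'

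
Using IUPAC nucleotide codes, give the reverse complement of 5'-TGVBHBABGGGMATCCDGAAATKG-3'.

5'-CMATTTCHGGATKCCCVTVDVBCA-3'

Standard pairs A↔T, G↔C; ambiguity codes pair M↔K, B↔V, D↔H. Complement (ACBVDVTVCCCKTAGGHCTTTAMC), then reverse for 5'→3'.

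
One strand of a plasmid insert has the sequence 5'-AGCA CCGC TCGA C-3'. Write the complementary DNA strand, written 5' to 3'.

5'-GTCGAGCGGTGCT-3'

Pairing A↔T and G↔C gives TCGTGGCGAGCTG, running 3'→5'. Reverse for the 5'→3' convention.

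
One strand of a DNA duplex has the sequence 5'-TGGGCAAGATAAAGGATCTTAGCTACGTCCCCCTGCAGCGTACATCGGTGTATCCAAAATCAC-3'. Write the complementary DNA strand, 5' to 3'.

5′-GTGATTTTGGATACACCGATGTACGCTGCAGGGGGACGTAGCTAAGATCCTTTATCTTGCCCA-3′

Pairing A↔T and G↔C gives ACCCGTTCTATTTCCTAGAATCGATGCAGGGGGACGTCGCATGTAGCCACATAGGTTTTAGTG, running 3'→5'. Reverse for the 5'→3' convention.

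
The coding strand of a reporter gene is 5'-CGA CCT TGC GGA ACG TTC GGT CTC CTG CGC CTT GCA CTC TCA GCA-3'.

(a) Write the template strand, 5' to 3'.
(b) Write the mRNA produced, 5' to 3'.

(a) The template strand is the reverse complement of the coding strand: complement GCTGGAACGCCTTGCAAGCCAGAGGACGCGGAACGTGAGAGTCGT, then reverse.
(b) mRNA matches the coding strand with T→U.

(a) 5'-TGCTGAGAGTGCAAGGCGCAGGAGACCGAACGTTCCGCAAGGTCG-3'
(b) 5'-CGACCUUGCGGAACGUUCGGUCUCCUGCGCCUUGCACUCUCAGCA-3'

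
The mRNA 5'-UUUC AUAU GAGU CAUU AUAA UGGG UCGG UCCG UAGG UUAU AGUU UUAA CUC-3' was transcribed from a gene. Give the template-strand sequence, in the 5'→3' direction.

Replace U with T to get the coding DNA strand: TTTCATATGAGTCATTATAATGGGTCGGTCCGTAGGTTATAGTTTTAACTC. The template strand is its reverse complement (complement AAAGTATACTCAGTAATATTACCCAGCCAGGCATCCAATATCAAAATTGAG, then reverse).

5'-GAGTTAAAACTATAACCTACGGACCGACCCATTATAATGACTCATATGAAA-3'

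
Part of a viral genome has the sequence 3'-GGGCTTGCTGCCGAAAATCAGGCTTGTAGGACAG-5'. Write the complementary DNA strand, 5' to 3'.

The strand is given 3'→5', so its complement runs 5'→3' in the same left-to-right order: pair each base A↔T, G↔C.

5'-CCCGAACGACGGCTTTTAGTCCGAACATCCTGTC-3'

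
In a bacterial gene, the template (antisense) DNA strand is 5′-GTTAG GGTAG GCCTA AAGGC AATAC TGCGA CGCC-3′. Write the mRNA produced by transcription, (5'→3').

5'-GGCGUCGCAGUAUUGCCUUUAGGCCUACCCUAAC-3'

The mRNA has the sequence of the coding strand (reverse complement of the template) with T→U. Reverse complement of GTTAGGGTAGGCCTAAAGGCAATACTGCGACGCC is GGCGTCGCAGTATTGCCTTTAGGCCTACCCTAAC; then T→U.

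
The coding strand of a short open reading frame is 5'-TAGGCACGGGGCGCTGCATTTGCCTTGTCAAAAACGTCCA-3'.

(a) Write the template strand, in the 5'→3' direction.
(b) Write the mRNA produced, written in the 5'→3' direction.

(a) The template strand is the reverse complement of the coding strand: complement ATCCGTGCCCCGCGACGTAAACGGAACAGTTTTTGCAGGT, then reverse.
(b) mRNA matches the coding strand with T→U.

(a) 5'-TGGACGTTTTTGACAAGGCAAATGCAGCGCCCCGTGCCTA-3'
(b) 5'-UAGGCACGGGGCGCUGCAUUUGCCUUGUCAAAAACGUCCA-3'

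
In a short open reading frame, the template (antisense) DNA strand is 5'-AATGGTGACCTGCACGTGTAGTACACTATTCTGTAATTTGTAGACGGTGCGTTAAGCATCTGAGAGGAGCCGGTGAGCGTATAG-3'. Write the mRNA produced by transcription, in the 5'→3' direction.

The mRNA has the sequence of the coding strand (reverse complement of the template) with T→U. Reverse complement of AATGGTGACCTGCACGTGTAGTACACTATTCTGTAATTTGTAGACGGTGCGTTAAGCATCTGAGAGGAGCCGGTGAGCGTATAG is CTATACGCTCACCGGCTCCTCTCAGATGCTTAACGCACCGTCTACAAATTACAGAATAGTGTACTACACGTGCAGGTCACCATT; then T→U.

5′-CUAUACGCUCACCGGCUCCUCUCAGAUGCUUAACGCACCGUCUACAAAUUACAGAAUAGUGUACUACACGUGCAGGUCACCAUU-3′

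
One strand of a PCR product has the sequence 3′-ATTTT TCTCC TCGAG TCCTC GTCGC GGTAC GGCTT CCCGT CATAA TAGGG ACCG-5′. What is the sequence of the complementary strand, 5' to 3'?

The strand is given 3'→5', so its complement runs 5'→3' in the same left-to-right order: pair each base A↔T, G↔C.

5'-TAAAAAGAGGAGCTCAGGAGCAGCGCCATGCCGAAGGGCAGTATTATCCCTGGC-3'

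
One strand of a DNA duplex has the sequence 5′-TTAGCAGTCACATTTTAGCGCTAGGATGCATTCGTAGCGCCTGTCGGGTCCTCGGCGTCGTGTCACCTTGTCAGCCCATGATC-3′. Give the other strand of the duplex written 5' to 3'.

Pairing A↔T and G↔C gives AATCGTCAGTGTAAAATCGCGATCCTACGTAAGCATCGCGGACAGCCCAGGAGCCGCAGCACAGTGGAACAGTCGGGTACTAG, running 3'→5'. Reverse for the 5'→3' convention.

5'-GATCATGGGCTGACAAGGTGACACGACGCCGAGGACCCGACAGGCGCTACGAATGCATCCTAGCGCTAAAATGTGACTGCTAA-3'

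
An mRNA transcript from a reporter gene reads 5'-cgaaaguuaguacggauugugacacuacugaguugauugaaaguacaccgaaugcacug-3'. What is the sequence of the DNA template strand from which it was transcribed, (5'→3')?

Replace U with T to get the coding DNA strand: CGAAAGTTAGTACGGATTGTGACACTACTGAGTTGATTGAAAGTACACCGAATGCACTG. The template strand is its reverse complement (complement GCTTTCAATCATGCCTAACACTGTGATGACTCAACTAACTTTCATGTGGCTTACGTGAC, then reverse).

5'-CAGTGCATTCGGTGTACTTTCAATCAACTCAGTAGTGTCACAATCCGTACTAACTTTCG-3'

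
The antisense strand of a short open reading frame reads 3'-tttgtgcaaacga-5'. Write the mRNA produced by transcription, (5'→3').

Reading the template 3'→5' as shown, RNA polymerase pairs each base (A→U, T→A, G↔C) to build mRNA 5'→3' directly.

5'-AAACACGUUUGCU-3'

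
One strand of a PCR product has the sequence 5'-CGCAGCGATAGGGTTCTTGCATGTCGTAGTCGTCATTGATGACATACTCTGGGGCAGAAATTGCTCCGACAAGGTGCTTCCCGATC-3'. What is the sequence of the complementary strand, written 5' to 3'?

Pairing A↔T and G↔C gives GCGTCGCTATCCCAAGAACGTACAGCATCAGCAGTAACTACTGTATGAGACCCCGTCTTTAACGAGGCTGTTCCACGAAGGGCTAG, running 3'→5'. Reverse for the 5'→3' convention.

5′-GATCGGGAAGCACCTTGTCGGAGCAATTTCTGCCCCAGAGTATGTCATCAATGACGACTACGACATGCAAGAACCCTATCGCTGCG-3′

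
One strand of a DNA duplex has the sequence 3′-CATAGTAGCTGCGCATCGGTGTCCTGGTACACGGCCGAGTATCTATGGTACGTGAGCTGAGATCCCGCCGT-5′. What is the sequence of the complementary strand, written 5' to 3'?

5′-GTATCATCGACGCGTAGCCACAGGACCATGTGCCGGCTCATAGATACCATGCACTCGACTCTAGGGCGGCA-3′

The strand is given 3'→5', so its complement runs 5'→3' in the same left-to-right order: pair each base A↔T, G↔C.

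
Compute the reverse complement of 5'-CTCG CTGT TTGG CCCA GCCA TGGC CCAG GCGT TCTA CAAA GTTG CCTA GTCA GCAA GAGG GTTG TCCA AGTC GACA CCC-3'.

5'-GGGTGTCGACTTGGACAACCCTCTTGCTGACTAGGCAACTTTGTAGAACGCCTGGGCCATGGCTGGGCCAAACAGCGAG-3'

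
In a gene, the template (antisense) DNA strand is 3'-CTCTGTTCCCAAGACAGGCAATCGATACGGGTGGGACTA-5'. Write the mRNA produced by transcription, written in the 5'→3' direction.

Reading the template 3'→5' as shown, RNA polymerase pairs each base (A→U, T→A, G↔C) to build mRNA 5'→3' directly.

5'-GAGACAAGGGUUCUGUCCGUUAGCUAUGCCCACCCUGAU-3'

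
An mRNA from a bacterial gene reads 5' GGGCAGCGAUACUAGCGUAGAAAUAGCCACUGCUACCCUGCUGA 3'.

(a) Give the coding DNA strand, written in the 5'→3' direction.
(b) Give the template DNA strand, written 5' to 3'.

(a) 5'-GGGCAGCGATACTAGCGTAGAAATAGCCACTGCTACCCTGCTGA-3'
(b) 5'-TCAGCAGGGTAGCAGTGGCTATTTCTACGCTAGTATCGCTGCCC-3'

(a) The coding strand matches the mRNA with U→T.
(b) The template strand is the reverse complement of the coding strand.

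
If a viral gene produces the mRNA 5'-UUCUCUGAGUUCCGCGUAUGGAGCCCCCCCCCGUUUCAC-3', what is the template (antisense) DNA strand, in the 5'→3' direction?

5'-GTGAAACGGGGGGGGGCTCCATACGCGGAACTCAGAGAA-3'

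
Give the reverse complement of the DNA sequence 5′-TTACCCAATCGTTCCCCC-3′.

5'-GGGGGAACGATTGGGTAA-3'

Complement each base (A↔T, G↔C): AATGGGTTAGCAAGGGGG. Then reverse.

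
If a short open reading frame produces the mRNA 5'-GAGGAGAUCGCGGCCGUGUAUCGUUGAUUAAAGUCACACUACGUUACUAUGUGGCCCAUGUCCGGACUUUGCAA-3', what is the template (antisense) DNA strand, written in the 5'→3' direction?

Replace U with T to get the coding DNA strand: GAGGAGATCGCGGCCGTGTATCGTTGATTAAAGTCACACTACGTTACTATGTGGCCCATGTCCGGACTTTGCAA. The template strand is its reverse complement (complement CTCCTCTAGCGCCGGCACATAGCAACTAATTTCAGTGTGATGCAATGATACACCGGGTACAGGCCTGAAACGTT, then reverse).

5'-TTGCAAAGTCCGGACATGGGCCACATAGTAACGTAGTGTGACTTTAATCAACGATACACGGCCGCGATCTCCTC-3'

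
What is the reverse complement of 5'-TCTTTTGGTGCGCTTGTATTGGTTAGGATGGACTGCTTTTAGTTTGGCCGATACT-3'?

5'-AGTATCGGCCAAACTAAAAGCAGTCCATCCTAACCAATACAAGCGCACCAAAAGA-3'

Complement each base (A↔T, G↔C): AGAAAACCACGCGAACATAACCAATCCTACCTGACGAAAATCAAACCGGCTATGA. Then reverse.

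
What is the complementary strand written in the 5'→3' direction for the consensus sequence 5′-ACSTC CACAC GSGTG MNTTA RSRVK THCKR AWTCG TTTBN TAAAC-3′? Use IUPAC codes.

5′-GTTTANVAAACGAWTYMGDAMBYSYTAANKCACSCGTGTGGASGT-3′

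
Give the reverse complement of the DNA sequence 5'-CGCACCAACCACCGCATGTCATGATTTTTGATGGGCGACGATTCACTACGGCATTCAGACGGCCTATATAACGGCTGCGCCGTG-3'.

5'-CACGGCGCAGCCGTTATATAGGCCGTCTGAATGCCGTAGTGAATCGTCGCCCATCAAAAATCATGACATGCGGTGGTTGGTGCG-3'

Complement each base (A↔T, G↔C): GCGTGGTTGGTGGCGTACAGTACTAAAAACTACCCGCTGCTAAGTGATGCCGTAAGTCTGCCGGATATATTGCCGACGCGGCAC. Then reverse.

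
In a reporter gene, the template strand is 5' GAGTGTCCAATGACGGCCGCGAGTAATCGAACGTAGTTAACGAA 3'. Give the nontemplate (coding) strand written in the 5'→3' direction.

The coding strand is complementary and antiparallel to the template: take the complement (A↔T, G↔C) and reverse.

5'-TTCGTTAACTACGTTCGATTACTCGCGGCCGTCATTGGACACTC-3'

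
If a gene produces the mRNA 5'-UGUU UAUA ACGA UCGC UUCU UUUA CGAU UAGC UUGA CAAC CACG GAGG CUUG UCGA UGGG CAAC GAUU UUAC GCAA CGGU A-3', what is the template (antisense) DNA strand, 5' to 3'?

5'-TACCGTTGCGTAAAATCGTTGCCCATCGACAAGCCTCCGTGGTTGTCAAGCTAATCGTAAAAGAAGCGATCGTTATAAACA-3'

Replace U with T to get the coding DNA strand: TGTTTATAACGATCGCTTCTTTTACGATTAGCTTGACAACCACGGAGGCTTGTCGATGGGCAACGATTTTACGCAACGGTA. The template strand is its reverse complement (complement ACAAATATTGCTAGCGAAGAAAATGCTAATCGAACTGTTGGTGCCTCCGAACAGCTACCCGTTGCTAAAATGCGTTGCCAT, then reverse).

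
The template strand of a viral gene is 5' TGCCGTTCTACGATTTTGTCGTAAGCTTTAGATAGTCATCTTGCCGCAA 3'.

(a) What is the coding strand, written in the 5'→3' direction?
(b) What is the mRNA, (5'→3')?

(a) The coding strand is the reverse complement of the template: complement ACGGCAAGATGCTAAAACAGCATTCGAAATCTATCAGTAGAACGGCGTT, then reverse.
(b) mRNA has the coding-strand sequence with T→U.

(a) 5'-TTGCGGCAAGATGACTATCTAAAGCTTACGACAAAATCGTAGAACGGCA-3'
(b) 5'-UUGCGGCAAGAUGACUAUCUAAAGCUUACGACAAAAUCGUAGAACGGCA-3'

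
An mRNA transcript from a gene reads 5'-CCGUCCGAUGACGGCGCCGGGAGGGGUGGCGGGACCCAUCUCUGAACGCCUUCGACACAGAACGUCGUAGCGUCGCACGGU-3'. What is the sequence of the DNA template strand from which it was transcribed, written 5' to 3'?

5'-ACCGTGCGACGCTACGACGTTCTGTGTCGAAGGCGTTCAGAGATGGGTCCCGCCACCCCTCCCGGCGCCGTCATCGGACGG-3'

Replace U with T to get the coding DNA strand: CCGTCCGATGACGGCGCCGGGAGGGGTGGCGGGACCCATCTCTGAACGCCTTCGACACAGAACGTCGTAGCGTCGCACGGT. The template strand is its reverse complement (complement GGCAGGCTACTGCCGCGGCCCTCCCCACCGCCCTGGGTAGAGACTTGCGGAAGCTGTGTCTTGCAGCATCGCAGCGTGCCA, then reverse).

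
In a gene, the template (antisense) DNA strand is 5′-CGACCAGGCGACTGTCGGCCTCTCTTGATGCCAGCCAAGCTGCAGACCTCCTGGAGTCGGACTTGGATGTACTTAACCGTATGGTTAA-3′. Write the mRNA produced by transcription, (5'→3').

5'-UUAACCAUACGGUUAAGUACAUCCAAGUCCGACUCCAGGAGGUCUGCAGCUUGGCUGGCAUCAAGAGAGGCCGACAGUCGCCUGGUCG-3'

RNA polymerase reads the template 3'→5' and synthesizes mRNA 5'→3' by base-pairing (A→U, T→A, G↔C). The complement of the template is GCTGGTCCGCTGACAGCCGGAGAGAACTACGGTCGGTTCGACGTCTGGAGGACCTCAGCCTGAACCTACATGAATTGGCATACCAATT; antiparallel, so 5'→3' the coding strand is TTAACCATACGGTTAAGTACATCCAAGTCCGACTCCAGGAGGTCTGCAGCTTGGCTGGCATCAAGAGAGGCCGACAGTCGCCTGGTCG. Replace T with U for the mRNA.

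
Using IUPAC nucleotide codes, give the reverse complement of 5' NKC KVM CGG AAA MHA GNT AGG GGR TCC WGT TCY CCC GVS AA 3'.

5'-TTSBCGGGRGAACWGGAYCCCCTANCTDKTTTCCGKBMGMN-3'

Standard pairs A↔T, G↔C; ambiguity codes pair R↔Y, M↔K, W↔W, S↔S, H↔D, V↔B, N↔N. Complement (NMGMBKGCCTTTKDTCNATCCCCYAGGWCAAGRGGGCBSTT), then reverse for 5'→3'.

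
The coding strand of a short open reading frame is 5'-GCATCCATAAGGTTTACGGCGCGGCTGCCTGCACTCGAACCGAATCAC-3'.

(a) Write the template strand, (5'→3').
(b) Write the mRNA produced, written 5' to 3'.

(a) The template strand is the reverse complement of the coding strand: complement CGTAGGTATTCCAAATGCCGCGCCGACGGACGTGAGCTTGGCTTAGTG, then reverse.
(b) mRNA matches the coding strand with T→U.

(a) 5'-GTGATTCGGTTCGAGTGCAGGCAGCCGCGCCGTAAACCTTATGGATGC-3'
(b) 5'-GCAUCCAUAAGGUUUACGGCGCGGCUGCCUGCACUCGAACCGAAUCAC-3'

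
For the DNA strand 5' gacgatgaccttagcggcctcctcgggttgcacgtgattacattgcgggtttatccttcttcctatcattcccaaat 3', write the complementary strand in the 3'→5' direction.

Base-pairing A↔T, G↔C gives the complement. The complementary strand is antiparallel, so paired with a 5'→3' strand it runs 3'→5'.

3'-CTGCTACTGGAATCGCCGGAGGAGCCCAACGTGCACTAATGTAACGCCCAAATAGGAAGAAGGATAGTAAGGGTTTA-5'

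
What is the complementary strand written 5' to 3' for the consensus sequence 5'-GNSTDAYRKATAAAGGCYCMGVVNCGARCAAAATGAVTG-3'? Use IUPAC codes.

Standard pairs A↔T, G↔C; ambiguity codes pair R↔Y, M↔K, S↔S, D↔H, V↔B, N↔N. Complement (CNSAHTRYMTATTTCCGRGKCBBNGCTYGTTTTACTBAC), then reverse for 5'→3'.

5′-CABTCATTTTGYTCGNBBCKGRGCCTTTATMYRTHASNC-3′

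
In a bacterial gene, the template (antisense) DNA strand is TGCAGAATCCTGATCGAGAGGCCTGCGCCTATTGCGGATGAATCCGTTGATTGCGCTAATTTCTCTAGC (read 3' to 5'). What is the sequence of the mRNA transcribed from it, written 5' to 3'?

Reading the template 3'→5' as shown, RNA polymerase pairs each base (A→U, T→A, G↔C) to build mRNA 5'→3' directly.

5'-ACGUCUUAGGACUAGCUCUCCGGACGCGGAUAACGCCUACUUAGGCAACUAACGCGAUUAAAGAGAUCG-3'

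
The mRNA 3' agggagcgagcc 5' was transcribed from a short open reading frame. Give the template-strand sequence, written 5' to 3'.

5'-TCCCTCGCTCGG-3'

Written 5'→3' the mRNA is CCGAGCGAGGGA, so the coding DNA strand is CCGAGCGAGGGA. The template is its reverse complement.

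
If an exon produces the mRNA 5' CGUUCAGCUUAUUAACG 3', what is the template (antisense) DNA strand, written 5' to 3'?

5′-CGTTAATAAGCTGAACG-3′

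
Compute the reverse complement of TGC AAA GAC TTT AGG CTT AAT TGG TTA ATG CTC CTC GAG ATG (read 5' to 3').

5'-CATCTCGAGGAGCATTAACCAATTAAGCCTAAAGTCTTTGCA-3'

Complement each base (A↔T, G↔C): ACGTTTCTGAAATCCGAATTAACCAATTACGAGGAGCTCTAC. Then reverse.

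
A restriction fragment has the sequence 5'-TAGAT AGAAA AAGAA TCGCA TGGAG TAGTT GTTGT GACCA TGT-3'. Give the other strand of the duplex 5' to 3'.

5'-ACATGGTCACAACAACTACTCCATGCGATTCTTTTTCTATCTA-3'

Pairing A↔T and G↔C gives ATCTATCTTTTTCTTAGCGTACCTCATCAACAACACTGGTACA, running 3'→5'. Reverse for the 5'→3' convention.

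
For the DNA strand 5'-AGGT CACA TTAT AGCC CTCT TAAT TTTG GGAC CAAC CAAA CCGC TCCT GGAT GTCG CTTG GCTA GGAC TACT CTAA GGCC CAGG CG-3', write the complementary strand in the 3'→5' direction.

Base-pairing A↔T, G↔C gives the complement. The complementary strand is antiparallel, so paired with a 5'→3' strand it runs 3'→5'.

3'-TCCAGTGTAATATCGGGAGAATTAAAACCCTGGTTGGTTTGGCGAGGACCTACAGCGAACCGATCCTGATGAGATTCCGGGTCCGC-5'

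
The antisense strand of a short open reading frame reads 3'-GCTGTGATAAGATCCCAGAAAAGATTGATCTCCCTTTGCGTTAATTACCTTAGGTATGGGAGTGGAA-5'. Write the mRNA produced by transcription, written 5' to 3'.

5'-CGACACUAUUCUAGGGUCUUUUCUAACUAGAGGGAAACGCAAUUAAUGGAAUCCAUACCCUCACCUU-3'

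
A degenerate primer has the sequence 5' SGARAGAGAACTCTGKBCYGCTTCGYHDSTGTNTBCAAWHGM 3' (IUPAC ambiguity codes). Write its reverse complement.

5'-KCDWTTGVANACASHDRCGAAGCRGVMCAGAGTTCTCTYTCS-3'

Standard pairs A↔T, G↔C; ambiguity codes pair R↔Y, M↔K, W↔W, S↔S, B↔V, D↔H, N↔N. Complement (SCTYTCTCTTGAGACMVGRCGAAGCRDHSACANAVGTTWDCK), then reverse for 5'→3'.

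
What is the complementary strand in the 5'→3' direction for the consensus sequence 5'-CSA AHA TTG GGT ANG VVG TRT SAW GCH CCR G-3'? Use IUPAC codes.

Standard pairs A↔T, G↔C; ambiguity codes pair R↔Y, W↔W, S↔S, H↔D, V↔B, N↔N. Complement (GSTTDTAACCCATNCBBCAYASTWCGDGGYC), then reverse for 5'→3'.

5'-CYGGDGCWTSAYACBBCNTACCCAATDTTSG-3'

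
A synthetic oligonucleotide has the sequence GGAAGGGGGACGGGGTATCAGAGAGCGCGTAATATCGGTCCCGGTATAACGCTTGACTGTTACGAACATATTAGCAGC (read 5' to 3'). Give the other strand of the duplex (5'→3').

Pairing A↔T and G↔C gives CCTTCCCCCTGCCCCATAGTCTCTCGCGCATTATAGCCAGGGCCATATTGCGAACTGACAATGCTTGTATAATCGTCG, running 3'→5'. Reverse for the 5'→3' convention.

5'-GCTGCTAATATGTTCGTAACAGTCAAGCGTTATACCGGGACCGATATTACGCGCTCTCTGATACCCCGTCCCCCTTCC-3'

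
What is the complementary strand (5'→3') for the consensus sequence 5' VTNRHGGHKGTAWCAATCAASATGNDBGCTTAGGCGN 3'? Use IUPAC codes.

5'-NCGCCTAAGCVHNCATSTTGATTGWTACMDCCDYNAB-3'

Standard pairs A↔T, G↔C; ambiguity codes pair R↔Y, K↔M, W↔W, S↔S, B↔V, D↔H, N↔N. Complement (BANYDCCDMCATWGTTAGTTSTACNHVCGAATCCGCN), then reverse for 5'→3'.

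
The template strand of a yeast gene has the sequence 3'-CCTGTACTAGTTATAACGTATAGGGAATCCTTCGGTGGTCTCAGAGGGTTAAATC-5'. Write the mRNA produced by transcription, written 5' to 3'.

Reading the template 3'→5' as shown, RNA polymerase pairs each base (A→U, T→A, G↔C) to build mRNA 5'→3' directly.

5′-GGACAUGAUCAAUAUUGCAUAUCCCUUAGGAAGCCACCAGAGUCUCCCAAUUUAG-3′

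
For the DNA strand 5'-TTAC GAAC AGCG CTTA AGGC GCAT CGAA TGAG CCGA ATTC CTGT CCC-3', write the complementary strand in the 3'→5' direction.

Base-pairing A↔T, G↔C gives the complement. The complementary strand is antiparallel, so paired with a 5'→3' strand it runs 3'→5'.

3'-AATGCTTGTCGCGAATTCCGCGTAGCTTACTCGGCTTAAGGACAGGG-5'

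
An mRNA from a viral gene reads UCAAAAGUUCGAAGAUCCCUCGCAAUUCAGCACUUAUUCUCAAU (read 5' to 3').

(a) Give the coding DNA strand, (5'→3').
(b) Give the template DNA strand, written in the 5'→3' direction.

(a) The coding strand matches the mRNA with U→T.
(b) The template strand is the reverse complement of the coding strand.

(a) 5'-TCAAAAGTTCGAAGATCCCTCGCAATTCAGCACTTATTCTCAAT-3'
(b) 5'-ATTGAGAATAAGTGCTGAATTGCGAGGGATCTTCGAACTTTTGA-3'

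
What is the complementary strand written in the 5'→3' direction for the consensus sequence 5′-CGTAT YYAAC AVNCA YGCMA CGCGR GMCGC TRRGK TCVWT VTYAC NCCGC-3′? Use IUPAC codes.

Standard pairs A↔T, G↔C; ambiguity codes pair R↔Y, M↔K, W↔W, V↔B, N↔N. Complement (GCATARRTTGTBNGTRCGKTGCGCYCKGCGAYYCMAGBWABARTGNGGCG), then reverse for 5'→3'.

5'-GCGGNGTRABAWBGAMCYYAGCGKCYCGCGTKGCRTGNBTGTTRRATACG-3'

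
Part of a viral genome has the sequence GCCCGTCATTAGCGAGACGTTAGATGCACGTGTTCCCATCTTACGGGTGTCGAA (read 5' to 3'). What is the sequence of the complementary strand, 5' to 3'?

Pairing A↔T and G↔C gives CGGGCAGTAATCGCTCTGCAATCTACGTGCACAAGGGTAGAATGCCCACAGCTT, running 3'→5'. Reverse for the 5'→3' convention.

5'-TTCGACACCCGTAAGATGGGAACACGTGCATCTAACGTCTCGCTAATGACGGGC-3'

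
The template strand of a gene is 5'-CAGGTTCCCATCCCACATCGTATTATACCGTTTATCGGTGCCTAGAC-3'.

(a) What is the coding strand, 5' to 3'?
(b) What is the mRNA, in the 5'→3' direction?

(a) 5'-GTCTAGGCACCGATAAACGGTATAATACGATGTGGGATGGGAACCTG-3'
(b) 5'-GUCUAGGCACCGAUAAACGGUAUAAUACGAUGUGGGAUGGGAACCUG-3'

(a) The coding strand is the reverse complement of the template: complement GTCCAAGGGTAGGGTGTAGCATAATATGGCAAATAGCCACGGATCTG, then reverse.
(b) mRNA has the coding-strand sequence with T→U.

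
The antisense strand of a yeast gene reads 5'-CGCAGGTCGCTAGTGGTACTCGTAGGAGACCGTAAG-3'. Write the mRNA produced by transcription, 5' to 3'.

5'-CUUACGGUCUCCUACGAGUACCACUAGCGACCUGCG-3'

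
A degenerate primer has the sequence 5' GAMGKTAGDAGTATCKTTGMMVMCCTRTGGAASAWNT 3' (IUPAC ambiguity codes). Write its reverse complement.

Standard pairs A↔T, G↔C; ambiguity codes pair R↔Y, M↔K, W↔W, S↔S, D↔H, V↔B, N↔N. Complement (CTKCMATCHTCATAGMAACKKBKGGAYACCTTSTWNA), then reverse for 5'→3'.

5'-ANWTSTTCCAYAGGKBKKCAAMGATACTHCTAMCKTC-3'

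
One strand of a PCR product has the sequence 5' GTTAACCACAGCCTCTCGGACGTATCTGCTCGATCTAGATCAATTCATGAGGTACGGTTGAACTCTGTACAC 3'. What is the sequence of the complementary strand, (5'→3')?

5'-GTGTACAGAGTTCAACCGTACCTCATGAATTGATCTAGATCGAGCAGATACGTCCGAGAGGCTGTGGTTAAC-3'

The complement of GTTAACCACAGCCTCTCGGACGTATCTGCTCGATCTAGATCAATTCATGAGGTACGGTTGAACTCTGTACAC is CAATTGGTGTCGGAGAGCCTGCATAGACGAGCTAGATCTAGTTAAGTACTCCATGCCAACTTGAGACATGTG (A↔T, G↔C). DNA strands are antiparallel, so the complementary strand runs 3'→5'; reversing gives the 5'→3' form.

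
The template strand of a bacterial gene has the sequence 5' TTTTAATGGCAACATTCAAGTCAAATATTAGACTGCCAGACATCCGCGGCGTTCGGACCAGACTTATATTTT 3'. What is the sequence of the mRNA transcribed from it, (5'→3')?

5'-AAAAUAUAAGUCUGGUCCGAACGCCGCGGAUGUCUGGCAGUCUAAUAUUUGACUUGAAUGUUGCCAUUAAAA-3'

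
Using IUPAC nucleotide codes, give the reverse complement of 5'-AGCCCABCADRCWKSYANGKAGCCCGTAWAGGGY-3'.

Standard pairs A↔T, G↔C; ambiguity codes pair R↔Y, K↔M, W↔W, S↔S, B↔V, D↔H, N↔N. Complement (TCGGGTVGTHYGWMSRTNCMTCGGGCATWTCCCR), then reverse for 5'→3'.

5′-RCCCTWTACGGGCTMCNTRSMWGYHTGVTGGGCT-3′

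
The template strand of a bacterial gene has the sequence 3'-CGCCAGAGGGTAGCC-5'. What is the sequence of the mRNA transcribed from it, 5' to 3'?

5'-GCGGUCUCCCAUCGG-3'

Reading the template 3'→5' as shown, RNA polymerase pairs each base (A→U, T→A, G↔C) to build mRNA 5'→3' directly.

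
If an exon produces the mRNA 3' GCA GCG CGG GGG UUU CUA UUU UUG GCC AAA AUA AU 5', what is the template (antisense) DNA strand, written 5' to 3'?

5′-CGTCGCGCCCCCAAAGATAAAAACCGGTTTTATTA-3′

Written 5'→3' the mRNA is UAAUAAAACCGGUUUUUAUCUUUGGGGGCGCGACG, so the coding DNA strand is TAATAAAACCGGTTTTTATCTTTGGGGGCGCGACG. The template is its reverse complement.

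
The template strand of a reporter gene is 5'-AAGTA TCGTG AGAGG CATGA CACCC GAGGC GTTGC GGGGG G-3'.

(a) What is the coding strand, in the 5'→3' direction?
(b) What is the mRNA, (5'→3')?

(a) The coding strand is the reverse complement of the template: complement TTCATAGCACTCTCCGTACTGTGGGCTCCGCAACGCCCCCC, then reverse.
(b) mRNA has the coding-strand sequence with T→U.

(a) 5'-CCCCCCGCAACGCCTCGGGTGTCATGCCTCTCACGATACTT-3'
(b) 5'-CCCCCCGCAACGCCUCGGGUGUCAUGCCUCUCACGAUACUU-3'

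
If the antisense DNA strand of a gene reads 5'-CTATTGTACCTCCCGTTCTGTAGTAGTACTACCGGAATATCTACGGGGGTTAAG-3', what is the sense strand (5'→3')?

The coding strand is complementary and antiparallel to the template: take the complement (A↔T, G↔C) and reverse.

5′-CTTAACCCCCGTAGATATTCCGGTAGTACTACTACAGAACGGGAGGTACAATAG-3′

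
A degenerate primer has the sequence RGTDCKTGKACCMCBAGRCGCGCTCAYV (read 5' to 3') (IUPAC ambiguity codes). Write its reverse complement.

5′-BRTGAGCGCGYCTVGKGGTMCAMGHACY-3′

Standard pairs A↔T, G↔C; ambiguity codes pair R↔Y, M↔K, B↔V, D↔H. Complement (YCAHGMACMTGGKGVTCYGCGCGAGTRB), then reverse for 5'→3'.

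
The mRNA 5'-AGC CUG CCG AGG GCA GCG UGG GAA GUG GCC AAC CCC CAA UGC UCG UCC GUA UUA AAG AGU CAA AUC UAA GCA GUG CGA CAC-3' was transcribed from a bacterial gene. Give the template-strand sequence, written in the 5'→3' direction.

5'-GTGTCGCACTGCTTAGATTTGACTCTTTAATACGGACGAGCATTGGGGGTTGGCCACTTCCCACGCTGCCCTCGGCAGGCT-3'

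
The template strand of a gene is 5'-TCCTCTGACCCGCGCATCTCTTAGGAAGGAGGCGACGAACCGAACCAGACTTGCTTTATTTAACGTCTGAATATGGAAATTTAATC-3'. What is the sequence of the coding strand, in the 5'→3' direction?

5'-GATTAAATTTCCATATTCAGACGTTAAATAAAGCAAGTCTGGTTCGGTTCGTCGCCTCCTTCCTAAGAGATGCGCGGGTCAGAGGA-3'

The coding strand is complementary and antiparallel to the template: take the complement (A↔T, G↔C) and reverse.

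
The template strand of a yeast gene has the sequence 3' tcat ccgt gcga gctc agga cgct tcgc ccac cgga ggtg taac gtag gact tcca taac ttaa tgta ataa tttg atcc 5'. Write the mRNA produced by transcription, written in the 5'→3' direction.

5'-AGUAGGCACGCUCGAGUCCUGCGAAGCGGGUGGCCUCCACAUUGCAUCCUGAAGGUAUUGAAUUACAUUAUUAAACUAGG-3'

Reading the template 3'→5' as shown, RNA polymerase pairs each base (A→U, T→A, G↔C) to build mRNA 5'→3' directly.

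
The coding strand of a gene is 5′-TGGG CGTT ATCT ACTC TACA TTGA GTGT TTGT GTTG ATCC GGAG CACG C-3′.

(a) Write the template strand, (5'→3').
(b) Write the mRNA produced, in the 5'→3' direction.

(a) 5'-GCGTGCTCCGGATCAACACAAACACTCAATGTAGAGTAGATAACGCCCA-3'
(b) 5'-UGGGCGUUAUCUACUCUACAUUGAGUGUUUGUGUUGAUCCGGAGCACGC-3'

(a) The template strand is the reverse complement of the coding strand: complement ACCCGCAATAGATGAGATGTAACTCACAAACACAACTAGGCCTCGTGCG, then reverse.
(b) mRNA matches the coding strand with T→U.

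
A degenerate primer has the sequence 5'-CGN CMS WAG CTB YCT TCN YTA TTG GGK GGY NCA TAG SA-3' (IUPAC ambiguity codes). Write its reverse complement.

Standard pairs A↔T, G↔C; ambiguity codes pair Y↔R, M↔K, W↔W, S↔S, B↔V, N↔N. Complement (GCNGKSWTCGAVRGAAGNRATAACCCMCCRNGTATCST), then reverse for 5'→3'.

5′-TSCTATGNRCCMCCCAATARNGAAGRVAGCTWSKGNCG-3′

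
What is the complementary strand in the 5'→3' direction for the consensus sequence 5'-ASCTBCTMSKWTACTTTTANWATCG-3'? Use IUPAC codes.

5'-CGATWNTAAAAGTAWMSKAGVAGST-3'

Standard pairs A↔T, G↔C; ambiguity codes pair M↔K, W↔W, S↔S, B↔V, N↔N. Complement (TSGAVGAKSMWATGAAAATNWTAGC), then reverse for 5'→3'.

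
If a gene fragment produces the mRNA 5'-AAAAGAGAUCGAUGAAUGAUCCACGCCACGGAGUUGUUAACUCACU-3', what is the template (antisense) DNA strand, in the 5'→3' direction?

5'-AGTGAGTTAACAACTCCGTGGCGTGGATCATTCATCGATCTCTTTT-3'

Replace U with T to get the coding DNA strand: AAAAGAGATCGATGAATGATCCACGCCACGGAGTTGTTAACTCACT. The template strand is its reverse complement (complement TTTTCTCTAGCTACTTACTAGGTGCGGTGCCTCAACAATTGAGTGA, then reverse).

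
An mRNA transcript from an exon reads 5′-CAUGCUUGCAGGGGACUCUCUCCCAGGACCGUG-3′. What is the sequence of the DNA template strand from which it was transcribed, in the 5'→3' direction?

5′-CACGGTCCTGGGAGAGAGTCCCCTGCAAGCATG-3′

Replace U with T to get the coding DNA strand: CATGCTTGCAGGGGACTCTCTCCCAGGACCGTG. The template strand is its reverse complement (complement GTACGAACGTCCCCTGAGAGAGGGTCCTGGCAC, then reverse).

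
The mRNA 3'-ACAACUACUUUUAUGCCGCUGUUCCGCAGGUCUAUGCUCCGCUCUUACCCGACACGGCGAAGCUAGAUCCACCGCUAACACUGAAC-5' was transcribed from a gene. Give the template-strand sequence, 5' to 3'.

5'-TGTTGATGAAAATACGGCGACAAGGCGTCCAGATACGAGGCGAGAATGGGCTGTGCCGCTTCGATCTAGGTGGCGATTGTGACTTG-3'

Written 5'→3' the mRNA is CAAGUCACAAUCGCCACCUAGAUCGAAGCGGCACAGCCCAUUCUCGCCUCGUAUCUGGACGCCUUGUCGCCGUAUUUUCAUCAACA, so the coding DNA strand is CAAGTCACAATCGCCACCTAGATCGAAGCGGCACAGCCCATTCTCGCCTCGTATCTGGACGCCTTGTCGCCGTATTTTCATCAACA. The template is its reverse complement.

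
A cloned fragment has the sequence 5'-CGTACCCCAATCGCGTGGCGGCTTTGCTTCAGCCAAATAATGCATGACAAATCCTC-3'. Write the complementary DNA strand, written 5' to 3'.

The complement of CGTACCCCAATCGCGTGGCGGCTTTGCTTCAGCCAAATAATGCATGACAAATCCTC is GCATGGGGTTAGCGCACCGCCGAAACGAAGTCGGTTTATTACGTACTGTTTAGGAG (A↔T, G↔C). DNA strands are antiparallel, so the complementary strand runs 3'→5'; reversing gives the 5'→3' form.

5'-GAGGATTTGTCATGCATTATTTGGCTGAAGCAAAGCCGCCACGCGATTGGGGTACG-3'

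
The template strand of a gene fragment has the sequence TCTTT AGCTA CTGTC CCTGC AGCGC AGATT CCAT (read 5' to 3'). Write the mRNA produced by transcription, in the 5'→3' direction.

5'-AUGGAAUCUGCGCUGCAGGGACAGUAGCUAAAGA-3'

The mRNA has the sequence of the coding strand (reverse complement of the template) with T→U. Reverse complement of TCTTTAGCTACTGTCCCTGCAGCGCAGATTCCAT is ATGGAATCTGCGCTGCAGGGACAGTAGCTAAAGA; then T→U.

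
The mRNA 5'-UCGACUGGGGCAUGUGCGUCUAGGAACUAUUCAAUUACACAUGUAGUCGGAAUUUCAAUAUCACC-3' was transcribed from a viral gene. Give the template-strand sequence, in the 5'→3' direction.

5'-GGTGATATTGAAATTCCGACTACATGTGTAATTGAATAGTTCCTAGACGCACATGCCCCAGTCGA-3'

Replace U with T to get the coding DNA strand: TCGACTGGGGCATGTGCGTCTAGGAACTATTCAATTACACATGTAGTCGGAATTTCAATATCACC. The template strand is its reverse complement (complement AGCTGACCCCGTACACGCAGATCCTTGATAAGTTAATGTGTACATCAGCCTTAAAGTTATAGTGG, then reverse).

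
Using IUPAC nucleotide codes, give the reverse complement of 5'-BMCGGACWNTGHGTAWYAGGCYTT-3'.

5'-AARGCCTRWTACDCANWGTCCGKV-3'

Standard pairs A↔T, G↔C; ambiguity codes pair Y↔R, M↔K, W↔W, B↔V, H↔D, N↔N. Complement (VKGCCTGWNACDCATWRTCCGRAA), then reverse for 5'→3'.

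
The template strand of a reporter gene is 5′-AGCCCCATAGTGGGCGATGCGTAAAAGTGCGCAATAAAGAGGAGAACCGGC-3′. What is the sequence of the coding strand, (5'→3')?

5'-GCCGGTTCTCCTCTTTATTGCGCACTTTTACGCATCGCCCACTATGGGGCT-3'

The coding strand is complementary and antiparallel to the template: take the complement (A↔T, G↔C) and reverse.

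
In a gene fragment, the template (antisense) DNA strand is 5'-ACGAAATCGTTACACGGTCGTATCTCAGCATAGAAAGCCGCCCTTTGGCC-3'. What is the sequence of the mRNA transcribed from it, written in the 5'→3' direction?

5'-GGCCAAAGGGCGGCUUUCUAUGCUGAGAUACGACCGUGUAACGAUUUCGU-3'

The mRNA has the sequence of the coding strand (reverse complement of the template) with T→U. Reverse complement of ACGAAATCGTTACACGGTCGTATCTCAGCATAGAAAGCCGCCCTTTGGCC is GGCCAAAGGGCGGCTTTCTATGCTGAGATACGACCGTGTAACGATTTCGT; then T→U.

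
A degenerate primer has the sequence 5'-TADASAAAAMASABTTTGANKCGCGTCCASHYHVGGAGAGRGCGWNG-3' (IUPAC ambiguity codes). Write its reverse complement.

5'-CNWCGCYCTCTCCBDRDSTGGACGCGMNTCAAAVTSTKTTTTSTHTA-3'

Standard pairs A↔T, G↔C; ambiguity codes pair R↔Y, M↔K, W↔W, S↔S, B↔V, D↔H, N↔N. Complement (ATHTSTTTTKTSTVAAACTNMGCGCAGGTSDRDBCCTCTCYCGCWNC), then reverse for 5'→3'.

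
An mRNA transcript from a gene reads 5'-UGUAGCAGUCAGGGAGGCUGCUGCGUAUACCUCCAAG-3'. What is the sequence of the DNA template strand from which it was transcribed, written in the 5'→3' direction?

5'-CTTGGAGGTATACGCAGCAGCCTCCCTGACTGCTACA-3'

Replace U with T to get the coding DNA strand: TGTAGCAGTCAGGGAGGCTGCTGCGTATACCTCCAAG. The template strand is its reverse complement (complement ACATCGTCAGTCCCTCCGACGACGCATATGGAGGTTC, then reverse).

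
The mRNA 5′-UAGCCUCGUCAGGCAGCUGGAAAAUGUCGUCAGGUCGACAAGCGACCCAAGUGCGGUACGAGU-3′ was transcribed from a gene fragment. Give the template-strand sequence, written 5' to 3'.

Replace U with T to get the coding DNA strand: TAGCCTCGTCAGGCAGCTGGAAAATGTCGTCAGGTCGACAAGCGACCCAAGTGCGGTACGAGT. The template strand is its reverse complement (complement ATCGGAGCAGTCCGTCGACCTTTTACAGCAGTCCAGCTGTTCGCTGGGTTCACGCCATGCTCA, then reverse).

5'-ACTCGTACCGCACTTGGGTCGCTTGTCGACCTGACGACATTTTCCAGCTGCCTGACGAGGCTA-3'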